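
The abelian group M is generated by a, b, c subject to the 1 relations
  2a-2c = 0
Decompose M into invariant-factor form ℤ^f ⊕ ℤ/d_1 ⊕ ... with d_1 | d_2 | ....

Answer: M ≅ ℤ^2 ⊕ ℤ/2

Derivation:
rank_ℚ(R)=1; free=3−1=2
SNF(R) diag = [2] → torsion [2]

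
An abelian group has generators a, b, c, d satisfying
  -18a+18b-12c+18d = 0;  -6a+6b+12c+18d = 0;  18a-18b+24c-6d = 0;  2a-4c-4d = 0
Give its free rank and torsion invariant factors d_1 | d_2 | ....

rank_ℚ(R)=4; free=4−4=0
SNF(R) diag = [2, 6, 12, 12] → torsion [2, 6, 12, 12]

Answer: M ≅ ℤ/2 ⊕ ℤ/6 ⊕ ℤ/12 ⊕ ℤ/12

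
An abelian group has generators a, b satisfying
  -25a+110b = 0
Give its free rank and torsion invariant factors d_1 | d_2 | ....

rank_ℚ(R)=1; free=2−1=1
SNF(R) diag = [5] → torsion [5]

Answer: M ≅ ℤ^1 ⊕ ℤ/5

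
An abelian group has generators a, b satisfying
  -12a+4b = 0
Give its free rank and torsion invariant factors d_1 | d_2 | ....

rank_ℚ(R)=1; free=2−1=1
SNF(R) diag = [4] → torsion [4]

Answer: M ≅ ℤ^1 ⊕ ℤ/4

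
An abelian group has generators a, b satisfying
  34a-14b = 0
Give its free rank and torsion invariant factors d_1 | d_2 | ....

Answer: M ≅ ℤ^1 ⊕ ℤ/2

Derivation:
rank_ℚ(R)=1; free=2−1=1
SNF(R) diag = [2] → torsion [2]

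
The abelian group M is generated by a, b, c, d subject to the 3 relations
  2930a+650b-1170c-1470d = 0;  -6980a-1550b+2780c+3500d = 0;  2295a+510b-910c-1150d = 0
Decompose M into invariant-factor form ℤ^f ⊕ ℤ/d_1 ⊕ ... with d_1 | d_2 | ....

Answer: M ≅ ℤ^1 ⊕ ℤ/5 ⊕ ℤ/10 ⊕ ℤ/30

Derivation:
rank_ℚ(R)=3; free=4−3=1
SNF(R) diag = [5, 10, 30] → torsion [5, 10, 30]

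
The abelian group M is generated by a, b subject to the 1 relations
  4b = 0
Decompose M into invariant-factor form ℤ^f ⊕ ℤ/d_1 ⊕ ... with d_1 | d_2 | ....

Answer: M ≅ ℤ^1 ⊕ ℤ/4

Derivation:
rank_ℚ(R)=1; free=2−1=1
SNF(R) diag = [4] → torsion [4]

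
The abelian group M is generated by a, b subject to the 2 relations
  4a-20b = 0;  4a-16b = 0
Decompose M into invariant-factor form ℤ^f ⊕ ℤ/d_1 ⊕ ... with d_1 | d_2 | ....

rank_ℚ(R)=2; free=2−2=0
SNF(R) diag = [4, 4] → torsion [4, 4]

Answer: M ≅ ℤ/4 ⊕ ℤ/4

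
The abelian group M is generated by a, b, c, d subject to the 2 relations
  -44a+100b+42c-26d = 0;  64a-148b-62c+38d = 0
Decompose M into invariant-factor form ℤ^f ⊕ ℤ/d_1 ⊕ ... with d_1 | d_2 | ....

rank_ℚ(R)=2; free=4−2=2
SNF(R) diag = [2, 4] → torsion [2, 4]

Answer: M ≅ ℤ^2 ⊕ ℤ/2 ⊕ ℤ/4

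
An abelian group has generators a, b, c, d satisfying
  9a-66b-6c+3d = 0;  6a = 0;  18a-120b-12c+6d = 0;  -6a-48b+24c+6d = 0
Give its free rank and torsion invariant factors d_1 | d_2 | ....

Answer: M ≅ ℤ/3 ⊕ ℤ/6 ⊕ ℤ/12 ⊕ ℤ/36

Derivation:
rank_ℚ(R)=4; free=4−4=0
SNF(R) diag = [3, 6, 12, 36] → torsion [3, 6, 12, 36]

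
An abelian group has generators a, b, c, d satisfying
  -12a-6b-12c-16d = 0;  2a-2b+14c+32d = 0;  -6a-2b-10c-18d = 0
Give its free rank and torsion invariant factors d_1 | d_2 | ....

rank_ℚ(R)=3; free=4−3=1
SNF(R) diag = [2, 2, 2] → torsion [2, 2, 2]

Answer: M ≅ ℤ^1 ⊕ ℤ/2 ⊕ ℤ/2 ⊕ ℤ/2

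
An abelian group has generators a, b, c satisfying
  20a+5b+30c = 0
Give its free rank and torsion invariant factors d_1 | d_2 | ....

Answer: M ≅ ℤ^2 ⊕ ℤ/5

Derivation:
rank_ℚ(R)=1; free=3−1=2
SNF(R) diag = [5] → torsion [5]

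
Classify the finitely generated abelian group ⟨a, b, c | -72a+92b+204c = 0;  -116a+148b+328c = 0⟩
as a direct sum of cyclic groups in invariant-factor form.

Answer: M ≅ ℤ^1 ⊕ ℤ/4 ⊕ ℤ/4

Derivation:
rank_ℚ(R)=2; free=3−2=1
SNF(R) diag = [4, 4] → torsion [4, 4]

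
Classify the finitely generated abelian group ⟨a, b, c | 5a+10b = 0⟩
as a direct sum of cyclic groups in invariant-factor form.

rank_ℚ(R)=1; free=3−1=2
SNF(R) diag = [5] → torsion [5]

Answer: M ≅ ℤ^2 ⊕ ℤ/5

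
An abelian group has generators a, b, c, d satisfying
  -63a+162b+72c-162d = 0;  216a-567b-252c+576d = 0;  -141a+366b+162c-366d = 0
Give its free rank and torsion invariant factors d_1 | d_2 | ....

Answer: M ≅ ℤ^1 ⊕ ℤ/3 ⊕ ℤ/9 ⊕ ℤ/18

Derivation:
rank_ℚ(R)=3; free=4−3=1
SNF(R) diag = [3, 9, 18] → torsion [3, 9, 18]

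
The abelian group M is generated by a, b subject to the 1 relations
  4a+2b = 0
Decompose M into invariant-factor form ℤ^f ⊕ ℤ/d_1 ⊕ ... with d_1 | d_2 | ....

Answer: M ≅ ℤ^1 ⊕ ℤ/2

Derivation:
rank_ℚ(R)=1; free=2−1=1
SNF(R) diag = [2] → torsion [2]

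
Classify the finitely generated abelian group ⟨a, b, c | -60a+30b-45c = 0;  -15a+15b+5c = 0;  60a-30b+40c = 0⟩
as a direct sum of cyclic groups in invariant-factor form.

Answer: M ≅ ℤ/5 ⊕ ℤ/15 ⊕ ℤ/30

Derivation:
rank_ℚ(R)=3; free=3−3=0
SNF(R) diag = [5, 15, 30] → torsion [5, 15, 30]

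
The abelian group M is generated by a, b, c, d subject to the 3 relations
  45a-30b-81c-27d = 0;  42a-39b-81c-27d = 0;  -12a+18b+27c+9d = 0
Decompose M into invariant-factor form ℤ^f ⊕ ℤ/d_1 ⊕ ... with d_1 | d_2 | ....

rank_ℚ(R)=3; free=4−3=1
SNF(R) diag = [3, 3, 9] → torsion [3, 3, 9]

Answer: M ≅ ℤ^1 ⊕ ℤ/3 ⊕ ℤ/3 ⊕ ℤ/9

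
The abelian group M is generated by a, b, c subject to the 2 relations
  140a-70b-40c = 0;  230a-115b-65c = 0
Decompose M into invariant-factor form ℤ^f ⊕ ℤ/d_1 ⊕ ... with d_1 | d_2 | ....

Answer: M ≅ ℤ^1 ⊕ ℤ/5 ⊕ ℤ/10

Derivation:
rank_ℚ(R)=2; free=3−2=1
SNF(R) diag = [5, 10] → torsion [5, 10]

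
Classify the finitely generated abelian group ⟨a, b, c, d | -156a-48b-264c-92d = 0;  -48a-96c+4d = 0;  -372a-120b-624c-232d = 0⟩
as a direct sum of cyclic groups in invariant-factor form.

rank_ℚ(R)=3; free=4−3=1
SNF(R) diag = [4, 12, 24] → torsion [4, 12, 24]

Answer: M ≅ ℤ^1 ⊕ ℤ/4 ⊕ ℤ/12 ⊕ ℤ/24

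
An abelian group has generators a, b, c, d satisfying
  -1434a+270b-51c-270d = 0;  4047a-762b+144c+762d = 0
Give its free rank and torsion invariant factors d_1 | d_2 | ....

Answer: M ≅ ℤ^2 ⊕ ℤ/3 ⊕ ℤ/3

Derivation:
rank_ℚ(R)=2; free=4−2=2
SNF(R) diag = [3, 3] → torsion [3, 3]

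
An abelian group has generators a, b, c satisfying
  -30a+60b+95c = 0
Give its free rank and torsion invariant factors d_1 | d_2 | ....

Answer: M ≅ ℤ^2 ⊕ ℤ/5

Derivation:
rank_ℚ(R)=1; free=3−1=2
SNF(R) diag = [5] → torsion [5]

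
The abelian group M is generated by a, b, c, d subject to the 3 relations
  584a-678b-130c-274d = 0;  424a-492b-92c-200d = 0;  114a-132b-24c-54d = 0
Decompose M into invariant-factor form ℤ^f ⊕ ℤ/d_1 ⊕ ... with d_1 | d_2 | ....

Answer: M ≅ ℤ^1 ⊕ ℤ/2 ⊕ ℤ/6 ⊕ ℤ/12

Derivation:
rank_ℚ(R)=3; free=4−3=1
SNF(R) diag = [2, 6, 12] → torsion [2, 6, 12]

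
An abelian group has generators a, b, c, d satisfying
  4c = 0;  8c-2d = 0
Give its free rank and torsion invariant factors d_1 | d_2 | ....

rank_ℚ(R)=2; free=4−2=2
SNF(R) diag = [2, 4] → torsion [2, 4]

Answer: M ≅ ℤ^2 ⊕ ℤ/2 ⊕ ℤ/4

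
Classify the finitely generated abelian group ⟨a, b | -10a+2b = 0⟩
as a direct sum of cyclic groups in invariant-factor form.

Answer: M ≅ ℤ^1 ⊕ ℤ/2

Derivation:
rank_ℚ(R)=1; free=2−1=1
SNF(R) diag = [2] → torsion [2]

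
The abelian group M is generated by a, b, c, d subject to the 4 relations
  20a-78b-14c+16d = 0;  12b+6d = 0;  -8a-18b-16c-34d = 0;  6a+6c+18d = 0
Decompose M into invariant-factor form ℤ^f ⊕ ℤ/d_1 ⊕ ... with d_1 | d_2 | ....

Answer: M ≅ ℤ/2 ⊕ ℤ/6 ⊕ ℤ/6 ⊕ ℤ/6

Derivation:
rank_ℚ(R)=4; free=4−4=0
SNF(R) diag = [2, 6, 6, 6] → torsion [2, 6, 6, 6]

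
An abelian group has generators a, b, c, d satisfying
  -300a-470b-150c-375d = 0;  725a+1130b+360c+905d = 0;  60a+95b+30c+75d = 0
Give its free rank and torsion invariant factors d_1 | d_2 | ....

Answer: M ≅ ℤ^1 ⊕ ℤ/5 ⊕ ℤ/5 ⊕ ℤ/15

Derivation:
rank_ℚ(R)=3; free=4−3=1
SNF(R) diag = [5, 5, 15] → torsion [5, 5, 15]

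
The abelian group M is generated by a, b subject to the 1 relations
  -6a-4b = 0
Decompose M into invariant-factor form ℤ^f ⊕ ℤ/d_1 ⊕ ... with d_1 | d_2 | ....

Answer: M ≅ ℤ^1 ⊕ ℤ/2

Derivation:
rank_ℚ(R)=1; free=2−1=1
SNF(R) diag = [2] → torsion [2]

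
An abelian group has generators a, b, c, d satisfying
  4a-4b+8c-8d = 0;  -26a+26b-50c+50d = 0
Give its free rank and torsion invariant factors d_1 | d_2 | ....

Answer: M ≅ ℤ^2 ⊕ ℤ/2 ⊕ ℤ/4

Derivation:
rank_ℚ(R)=2; free=4−2=2
SNF(R) diag = [2, 4] → torsion [2, 4]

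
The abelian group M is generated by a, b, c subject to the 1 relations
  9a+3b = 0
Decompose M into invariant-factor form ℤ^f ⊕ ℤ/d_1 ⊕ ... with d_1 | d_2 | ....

rank_ℚ(R)=1; free=3−1=2
SNF(R) diag = [3] → torsion [3]

Answer: M ≅ ℤ^2 ⊕ ℤ/3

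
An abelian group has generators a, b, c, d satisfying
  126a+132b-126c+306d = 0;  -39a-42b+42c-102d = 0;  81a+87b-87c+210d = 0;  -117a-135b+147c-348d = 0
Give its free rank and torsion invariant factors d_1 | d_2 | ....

Answer: M ≅ ℤ/3 ⊕ ℤ/3 ⊕ ℤ/6 ⊕ ℤ/18

Derivation:
rank_ℚ(R)=4; free=4−4=0
SNF(R) diag = [3, 3, 6, 18] → torsion [3, 3, 6, 18]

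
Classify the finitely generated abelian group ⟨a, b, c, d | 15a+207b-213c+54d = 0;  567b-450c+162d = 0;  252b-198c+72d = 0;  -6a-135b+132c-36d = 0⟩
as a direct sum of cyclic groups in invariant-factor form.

Answer: M ≅ ℤ/3 ⊕ ℤ/9 ⊕ ℤ/18 ⊕ ℤ/18

Derivation:
rank_ℚ(R)=4; free=4−4=0
SNF(R) diag = [3, 9, 18, 18] → torsion [3, 9, 18, 18]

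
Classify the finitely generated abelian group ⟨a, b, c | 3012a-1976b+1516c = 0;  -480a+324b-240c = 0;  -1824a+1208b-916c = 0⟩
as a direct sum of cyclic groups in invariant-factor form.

rank_ℚ(R)=3; free=3−3=0
SNF(R) diag = [4, 12, 36] → torsion [4, 12, 36]

Answer: M ≅ ℤ/4 ⊕ ℤ/12 ⊕ ℤ/36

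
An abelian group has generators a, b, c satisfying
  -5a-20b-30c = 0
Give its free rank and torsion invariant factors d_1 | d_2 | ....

Answer: M ≅ ℤ^2 ⊕ ℤ/5

Derivation:
rank_ℚ(R)=1; free=3−1=2
SNF(R) diag = [5] → torsion [5]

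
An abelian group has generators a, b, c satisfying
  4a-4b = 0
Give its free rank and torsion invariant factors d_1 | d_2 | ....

Answer: M ≅ ℤ^2 ⊕ ℤ/4

Derivation:
rank_ℚ(R)=1; free=3−1=2
SNF(R) diag = [4] → torsion [4]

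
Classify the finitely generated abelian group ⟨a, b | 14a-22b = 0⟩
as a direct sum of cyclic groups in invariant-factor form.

Answer: M ≅ ℤ^1 ⊕ ℤ/2

Derivation:
rank_ℚ(R)=1; free=2−1=1
SNF(R) diag = [2] → torsion [2]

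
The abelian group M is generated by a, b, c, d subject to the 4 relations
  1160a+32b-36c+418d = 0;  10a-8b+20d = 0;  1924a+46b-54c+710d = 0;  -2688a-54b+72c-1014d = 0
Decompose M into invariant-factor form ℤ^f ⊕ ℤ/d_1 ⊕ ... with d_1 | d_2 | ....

Answer: M ≅ ℤ/2 ⊕ ℤ/6 ⊕ ℤ/18 ⊕ ℤ/54

Derivation:
rank_ℚ(R)=4; free=4−4=0
SNF(R) diag = [2, 6, 18, 54] → torsion [2, 6, 18, 54]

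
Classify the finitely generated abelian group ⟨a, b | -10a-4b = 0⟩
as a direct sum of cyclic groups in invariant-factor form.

Answer: M ≅ ℤ^1 ⊕ ℤ/2

Derivation:
rank_ℚ(R)=1; free=2−1=1
SNF(R) diag = [2] → torsion [2]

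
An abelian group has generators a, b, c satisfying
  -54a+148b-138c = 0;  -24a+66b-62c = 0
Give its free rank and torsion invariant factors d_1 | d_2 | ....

rank_ℚ(R)=2; free=3−2=1
SNF(R) diag = [2, 2] → torsion [2, 2]

Answer: M ≅ ℤ^1 ⊕ ℤ/2 ⊕ ℤ/2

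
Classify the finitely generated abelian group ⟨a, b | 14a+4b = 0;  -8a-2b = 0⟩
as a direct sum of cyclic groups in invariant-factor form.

rank_ℚ(R)=2; free=2−2=0
SNF(R) diag = [2, 2] → torsion [2, 2]

Answer: M ≅ ℤ/2 ⊕ ℤ/2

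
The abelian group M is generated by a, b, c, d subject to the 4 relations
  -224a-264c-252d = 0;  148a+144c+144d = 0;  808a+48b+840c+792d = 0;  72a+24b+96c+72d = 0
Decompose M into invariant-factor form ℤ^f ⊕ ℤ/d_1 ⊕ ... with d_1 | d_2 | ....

Answer: M ≅ ℤ/4 ⊕ ℤ/12 ⊕ ℤ/24 ⊕ ℤ/72

Derivation:
rank_ℚ(R)=4; free=4−4=0
SNF(R) diag = [4, 12, 24, 72] → torsion [4, 12, 24, 72]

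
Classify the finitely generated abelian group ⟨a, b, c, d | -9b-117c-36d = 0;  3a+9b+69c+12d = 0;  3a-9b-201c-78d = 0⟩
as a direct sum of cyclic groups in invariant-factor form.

Answer: M ≅ ℤ^1 ⊕ ℤ/3 ⊕ ℤ/9 ⊕ ℤ/18

Derivation:
rank_ℚ(R)=3; free=4−3=1
SNF(R) diag = [3, 9, 18] → torsion [3, 9, 18]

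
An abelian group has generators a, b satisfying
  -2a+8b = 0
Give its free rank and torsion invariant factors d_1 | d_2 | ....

Answer: M ≅ ℤ^1 ⊕ ℤ/2

Derivation:
rank_ℚ(R)=1; free=2−1=1
SNF(R) diag = [2] → torsion [2]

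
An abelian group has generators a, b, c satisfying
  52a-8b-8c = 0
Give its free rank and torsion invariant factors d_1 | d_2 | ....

Answer: M ≅ ℤ^2 ⊕ ℤ/4

Derivation:
rank_ℚ(R)=1; free=3−1=2
SNF(R) diag = [4] → torsion [4]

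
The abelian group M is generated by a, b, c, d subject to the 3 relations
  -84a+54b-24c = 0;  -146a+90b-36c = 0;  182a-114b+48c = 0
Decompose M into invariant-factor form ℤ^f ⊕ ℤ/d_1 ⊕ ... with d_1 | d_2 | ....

rank_ℚ(R)=3; free=4−3=1
SNF(R) diag = [2, 6, 12] → torsion [2, 6, 12]

Answer: M ≅ ℤ^1 ⊕ ℤ/2 ⊕ ℤ/6 ⊕ ℤ/12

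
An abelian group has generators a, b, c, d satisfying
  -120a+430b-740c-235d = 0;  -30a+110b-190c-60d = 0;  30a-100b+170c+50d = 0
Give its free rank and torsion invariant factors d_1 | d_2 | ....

rank_ℚ(R)=3; free=4−3=1
SNF(R) diag = [5, 10, 30] → torsion [5, 10, 30]

Answer: M ≅ ℤ^1 ⊕ ℤ/5 ⊕ ℤ/10 ⊕ ℤ/30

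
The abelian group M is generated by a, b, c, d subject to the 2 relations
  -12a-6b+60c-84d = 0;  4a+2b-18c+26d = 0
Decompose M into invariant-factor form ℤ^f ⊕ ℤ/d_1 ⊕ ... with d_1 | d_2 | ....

Answer: M ≅ ℤ^2 ⊕ ℤ/2 ⊕ ℤ/6

Derivation:
rank_ℚ(R)=2; free=4−2=2
SNF(R) diag = [2, 6] → torsion [2, 6]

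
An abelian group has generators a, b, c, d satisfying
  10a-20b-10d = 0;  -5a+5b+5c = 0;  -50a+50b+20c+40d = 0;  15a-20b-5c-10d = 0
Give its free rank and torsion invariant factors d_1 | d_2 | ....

Answer: M ≅ ℤ/5 ⊕ ℤ/5 ⊕ ℤ/10 ⊕ ℤ/10

Derivation:
rank_ℚ(R)=4; free=4−4=0
SNF(R) diag = [5, 5, 10, 10] → torsion [5, 5, 10, 10]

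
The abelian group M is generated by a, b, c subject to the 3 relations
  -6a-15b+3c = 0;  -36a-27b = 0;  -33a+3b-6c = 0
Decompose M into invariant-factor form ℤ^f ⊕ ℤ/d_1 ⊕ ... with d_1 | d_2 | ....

Answer: M ≅ ℤ/3 ⊕ ℤ/9 ⊕ ℤ/27

Derivation:
rank_ℚ(R)=3; free=3−3=0
SNF(R) diag = [3, 9, 27] → torsion [3, 9, 27]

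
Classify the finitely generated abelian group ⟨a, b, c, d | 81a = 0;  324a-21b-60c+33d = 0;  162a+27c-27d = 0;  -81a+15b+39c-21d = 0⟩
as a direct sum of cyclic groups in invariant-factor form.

Answer: M ≅ ℤ/3 ⊕ ℤ/9 ⊕ ℤ/27 ⊕ ℤ/81

Derivation:
rank_ℚ(R)=4; free=4−4=0
SNF(R) diag = [3, 9, 27, 81] → torsion [3, 9, 27, 81]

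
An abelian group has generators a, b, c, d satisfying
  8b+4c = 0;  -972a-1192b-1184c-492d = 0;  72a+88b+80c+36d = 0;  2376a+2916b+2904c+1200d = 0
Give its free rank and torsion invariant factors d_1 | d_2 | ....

rank_ℚ(R)=4; free=4−4=0
SNF(R) diag = [4, 12, 36, 108] → torsion [4, 12, 36, 108]

Answer: M ≅ ℤ/4 ⊕ ℤ/12 ⊕ ℤ/36 ⊕ ℤ/108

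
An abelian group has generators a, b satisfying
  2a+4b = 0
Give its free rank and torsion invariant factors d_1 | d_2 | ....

rank_ℚ(R)=1; free=2−1=1
SNF(R) diag = [2] → torsion [2]

Answer: M ≅ ℤ^1 ⊕ ℤ/2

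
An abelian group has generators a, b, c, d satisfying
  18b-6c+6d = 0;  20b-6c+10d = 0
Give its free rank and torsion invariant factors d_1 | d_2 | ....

rank_ℚ(R)=2; free=4−2=2
SNF(R) diag = [2, 6] → torsion [2, 6]

Answer: M ≅ ℤ^2 ⊕ ℤ/2 ⊕ ℤ/6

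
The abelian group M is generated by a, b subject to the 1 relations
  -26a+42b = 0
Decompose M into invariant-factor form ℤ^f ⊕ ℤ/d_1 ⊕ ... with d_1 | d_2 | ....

Answer: M ≅ ℤ^1 ⊕ ℤ/2

Derivation:
rank_ℚ(R)=1; free=2−1=1
SNF(R) diag = [2] → torsion [2]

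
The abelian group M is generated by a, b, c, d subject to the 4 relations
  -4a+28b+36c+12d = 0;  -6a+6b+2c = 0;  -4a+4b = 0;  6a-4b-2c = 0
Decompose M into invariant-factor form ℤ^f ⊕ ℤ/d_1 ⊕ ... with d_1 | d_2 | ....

Answer: M ≅ ℤ/2 ⊕ ℤ/2 ⊕ ℤ/4 ⊕ ℤ/12

Derivation:
rank_ℚ(R)=4; free=4−4=0
SNF(R) diag = [2, 2, 4, 12] → torsion [2, 2, 4, 12]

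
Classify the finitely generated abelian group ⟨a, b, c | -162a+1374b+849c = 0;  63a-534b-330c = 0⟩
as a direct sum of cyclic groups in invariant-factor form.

Answer: M ≅ ℤ^1 ⊕ ℤ/3 ⊕ ℤ/9

Derivation:
rank_ℚ(R)=2; free=3−2=1
SNF(R) diag = [3, 9] → torsion [3, 9]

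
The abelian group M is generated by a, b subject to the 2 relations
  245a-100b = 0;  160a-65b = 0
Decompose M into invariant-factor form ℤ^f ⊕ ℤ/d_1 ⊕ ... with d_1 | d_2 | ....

rank_ℚ(R)=2; free=2−2=0
SNF(R) diag = [5, 15] → torsion [5, 15]

Answer: M ≅ ℤ/5 ⊕ ℤ/15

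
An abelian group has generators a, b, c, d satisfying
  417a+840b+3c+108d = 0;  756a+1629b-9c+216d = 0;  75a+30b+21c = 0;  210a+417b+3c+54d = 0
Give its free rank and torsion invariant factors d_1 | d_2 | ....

Answer: M ≅ ℤ/3 ⊕ ℤ/9 ⊕ ℤ/18 ⊕ ℤ/54

Derivation:
rank_ℚ(R)=4; free=4−4=0
SNF(R) diag = [3, 9, 18, 54] → torsion [3, 9, 18, 54]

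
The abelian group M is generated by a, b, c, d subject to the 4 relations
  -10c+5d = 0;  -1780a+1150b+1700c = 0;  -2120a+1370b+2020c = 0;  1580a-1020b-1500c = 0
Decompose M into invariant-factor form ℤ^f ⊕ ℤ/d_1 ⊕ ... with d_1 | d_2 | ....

Answer: M ≅ ℤ/5 ⊕ ℤ/10 ⊕ ℤ/20 ⊕ ℤ/60

Derivation:
rank_ℚ(R)=4; free=4−4=0
SNF(R) diag = [5, 10, 20, 60] → torsion [5, 10, 20, 60]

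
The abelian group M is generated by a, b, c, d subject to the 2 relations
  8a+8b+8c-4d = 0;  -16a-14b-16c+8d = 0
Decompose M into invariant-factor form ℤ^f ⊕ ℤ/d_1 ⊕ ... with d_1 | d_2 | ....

Answer: M ≅ ℤ^2 ⊕ ℤ/2 ⊕ ℤ/4

Derivation:
rank_ℚ(R)=2; free=4−2=2
SNF(R) diag = [2, 4] → torsion [2, 4]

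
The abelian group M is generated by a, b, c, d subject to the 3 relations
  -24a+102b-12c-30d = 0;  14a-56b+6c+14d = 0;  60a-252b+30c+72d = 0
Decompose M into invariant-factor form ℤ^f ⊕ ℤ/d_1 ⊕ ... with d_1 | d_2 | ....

rank_ℚ(R)=3; free=4−3=1
SNF(R) diag = [2, 6, 6] → torsion [2, 6, 6]

Answer: M ≅ ℤ^1 ⊕ ℤ/2 ⊕ ℤ/6 ⊕ ℤ/6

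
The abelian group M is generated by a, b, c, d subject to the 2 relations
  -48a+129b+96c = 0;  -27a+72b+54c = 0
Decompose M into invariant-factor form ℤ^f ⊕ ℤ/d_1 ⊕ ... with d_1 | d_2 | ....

rank_ℚ(R)=2; free=4−2=2
SNF(R) diag = [3, 9] → torsion [3, 9]

Answer: M ≅ ℤ^2 ⊕ ℤ/3 ⊕ ℤ/9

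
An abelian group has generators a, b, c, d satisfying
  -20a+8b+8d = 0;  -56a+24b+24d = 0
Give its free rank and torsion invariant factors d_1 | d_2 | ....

Answer: M ≅ ℤ^2 ⊕ ℤ/4 ⊕ ℤ/8

Derivation:
rank_ℚ(R)=2; free=4−2=2
SNF(R) diag = [4, 8] → torsion [4, 8]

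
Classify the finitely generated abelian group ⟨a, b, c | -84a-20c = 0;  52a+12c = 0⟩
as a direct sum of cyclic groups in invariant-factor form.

rank_ℚ(R)=2; free=3−2=1
SNF(R) diag = [4, 8] → torsion [4, 8]

Answer: M ≅ ℤ^1 ⊕ ℤ/4 ⊕ ℤ/8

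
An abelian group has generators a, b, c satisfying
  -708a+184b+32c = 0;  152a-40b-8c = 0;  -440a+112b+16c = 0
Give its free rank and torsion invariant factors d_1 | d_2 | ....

rank_ℚ(R)=3; free=3−3=0
SNF(R) diag = [4, 8, 16] → torsion [4, 8, 16]

Answer: M ≅ ℤ/4 ⊕ ℤ/8 ⊕ ℤ/16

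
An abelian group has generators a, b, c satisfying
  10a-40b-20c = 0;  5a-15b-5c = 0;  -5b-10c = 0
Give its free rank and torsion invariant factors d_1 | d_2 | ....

Answer: M ≅ ℤ/5 ⊕ ℤ/5 ⊕ ℤ/10

Derivation:
rank_ℚ(R)=3; free=3−3=0
SNF(R) diag = [5, 5, 10] → torsion [5, 5, 10]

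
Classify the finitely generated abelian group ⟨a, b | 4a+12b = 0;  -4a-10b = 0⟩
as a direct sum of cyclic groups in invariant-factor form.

Answer: M ≅ ℤ/2 ⊕ ℤ/4

Derivation:
rank_ℚ(R)=2; free=2−2=0
SNF(R) diag = [2, 4] → torsion [2, 4]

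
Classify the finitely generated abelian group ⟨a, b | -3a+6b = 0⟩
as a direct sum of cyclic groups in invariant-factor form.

rank_ℚ(R)=1; free=2−1=1
SNF(R) diag = [3] → torsion [3]

Answer: M ≅ ℤ^1 ⊕ ℤ/3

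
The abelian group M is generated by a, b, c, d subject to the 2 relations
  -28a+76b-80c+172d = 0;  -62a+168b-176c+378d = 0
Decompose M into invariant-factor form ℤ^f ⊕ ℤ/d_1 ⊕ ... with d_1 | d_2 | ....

rank_ℚ(R)=2; free=4−2=2
SNF(R) diag = [2, 4] → torsion [2, 4]

Answer: M ≅ ℤ^2 ⊕ ℤ/2 ⊕ ℤ/4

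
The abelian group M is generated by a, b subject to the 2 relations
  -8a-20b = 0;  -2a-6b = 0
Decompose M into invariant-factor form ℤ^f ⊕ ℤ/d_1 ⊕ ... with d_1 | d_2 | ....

Answer: M ≅ ℤ/2 ⊕ ℤ/4

Derivation:
rank_ℚ(R)=2; free=2−2=0
SNF(R) diag = [2, 4] → torsion [2, 4]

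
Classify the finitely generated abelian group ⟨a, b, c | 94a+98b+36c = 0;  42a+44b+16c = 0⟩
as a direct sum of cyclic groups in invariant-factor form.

rank_ℚ(R)=2; free=3−2=1
SNF(R) diag = [2, 2] → torsion [2, 2]

Answer: M ≅ ℤ^1 ⊕ ℤ/2 ⊕ ℤ/2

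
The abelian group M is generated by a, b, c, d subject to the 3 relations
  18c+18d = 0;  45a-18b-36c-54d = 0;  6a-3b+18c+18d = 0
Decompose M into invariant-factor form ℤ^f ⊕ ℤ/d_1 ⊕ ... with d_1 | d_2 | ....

Answer: M ≅ ℤ^1 ⊕ ℤ/3 ⊕ ℤ/9 ⊕ ℤ/18

Derivation:
rank_ℚ(R)=3; free=4−3=1
SNF(R) diag = [3, 9, 18] → torsion [3, 9, 18]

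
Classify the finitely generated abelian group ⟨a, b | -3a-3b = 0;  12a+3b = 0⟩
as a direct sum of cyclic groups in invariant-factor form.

rank_ℚ(R)=2; free=2−2=0
SNF(R) diag = [3, 9] → torsion [3, 9]

Answer: M ≅ ℤ/3 ⊕ ℤ/9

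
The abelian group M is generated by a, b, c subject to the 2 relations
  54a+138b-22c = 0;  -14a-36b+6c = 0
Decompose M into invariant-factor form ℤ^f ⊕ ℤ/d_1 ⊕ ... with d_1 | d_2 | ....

Answer: M ≅ ℤ^1 ⊕ ℤ/2 ⊕ ℤ/2

Derivation:
rank_ℚ(R)=2; free=3−2=1
SNF(R) diag = [2, 2] → torsion [2, 2]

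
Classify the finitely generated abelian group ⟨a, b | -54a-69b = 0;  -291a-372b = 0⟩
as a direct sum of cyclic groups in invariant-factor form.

rank_ℚ(R)=2; free=2−2=0
SNF(R) diag = [3, 3] → torsion [3, 3]

Answer: M ≅ ℤ/3 ⊕ ℤ/3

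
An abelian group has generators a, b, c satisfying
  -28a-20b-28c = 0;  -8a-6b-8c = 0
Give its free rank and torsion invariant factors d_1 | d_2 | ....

Answer: M ≅ ℤ^1 ⊕ ℤ/2 ⊕ ℤ/4

Derivation:
rank_ℚ(R)=2; free=3−2=1
SNF(R) diag = [2, 4] → torsion [2, 4]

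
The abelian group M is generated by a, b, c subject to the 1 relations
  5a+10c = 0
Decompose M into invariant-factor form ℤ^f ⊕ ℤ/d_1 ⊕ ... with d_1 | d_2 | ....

Answer: M ≅ ℤ^2 ⊕ ℤ/5

Derivation:
rank_ℚ(R)=1; free=3−1=2
SNF(R) diag = [5] → torsion [5]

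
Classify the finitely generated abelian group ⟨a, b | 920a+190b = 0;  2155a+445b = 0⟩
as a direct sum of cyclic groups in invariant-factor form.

rank_ℚ(R)=2; free=2−2=0
SNF(R) diag = [5, 10] → torsion [5, 10]

Answer: M ≅ ℤ/5 ⊕ ℤ/10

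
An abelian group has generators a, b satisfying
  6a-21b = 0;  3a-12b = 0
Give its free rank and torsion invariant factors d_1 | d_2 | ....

Answer: M ≅ ℤ/3 ⊕ ℤ/3

Derivation:
rank_ℚ(R)=2; free=2−2=0
SNF(R) diag = [3, 3] → torsion [3, 3]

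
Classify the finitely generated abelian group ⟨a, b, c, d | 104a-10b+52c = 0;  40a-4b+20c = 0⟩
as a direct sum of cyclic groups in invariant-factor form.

Answer: M ≅ ℤ^2 ⊕ ℤ/2 ⊕ ℤ/4

Derivation:
rank_ℚ(R)=2; free=4−2=2
SNF(R) diag = [2, 4] → torsion [2, 4]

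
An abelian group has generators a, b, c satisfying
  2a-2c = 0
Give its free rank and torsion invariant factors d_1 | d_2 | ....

rank_ℚ(R)=1; free=3−1=2
SNF(R) diag = [2] → torsion [2]

Answer: M ≅ ℤ^2 ⊕ ℤ/2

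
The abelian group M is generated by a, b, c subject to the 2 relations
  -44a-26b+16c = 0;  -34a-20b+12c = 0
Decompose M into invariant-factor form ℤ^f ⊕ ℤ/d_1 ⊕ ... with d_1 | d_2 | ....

rank_ℚ(R)=2; free=3−2=1
SNF(R) diag = [2, 2] → torsion [2, 2]

Answer: M ≅ ℤ^1 ⊕ ℤ/2 ⊕ ℤ/2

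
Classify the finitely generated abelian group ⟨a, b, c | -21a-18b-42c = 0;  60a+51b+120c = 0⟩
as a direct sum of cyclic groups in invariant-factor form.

Answer: M ≅ ℤ^1 ⊕ ℤ/3 ⊕ ℤ/3

Derivation:
rank_ℚ(R)=2; free=3−2=1
SNF(R) diag = [3, 3] → torsion [3, 3]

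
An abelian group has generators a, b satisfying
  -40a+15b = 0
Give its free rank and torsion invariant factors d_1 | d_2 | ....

Answer: M ≅ ℤ^1 ⊕ ℤ/5

Derivation:
rank_ℚ(R)=1; free=2−1=1
SNF(R) diag = [5] → torsion [5]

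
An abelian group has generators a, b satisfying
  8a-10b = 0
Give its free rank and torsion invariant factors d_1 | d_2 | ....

rank_ℚ(R)=1; free=2−1=1
SNF(R) diag = [2] → torsion [2]

Answer: M ≅ ℤ^1 ⊕ ℤ/2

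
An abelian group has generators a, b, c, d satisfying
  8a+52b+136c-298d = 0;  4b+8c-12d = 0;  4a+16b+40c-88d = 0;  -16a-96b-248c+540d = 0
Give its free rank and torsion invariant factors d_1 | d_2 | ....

Answer: M ≅ ℤ/2 ⊕ ℤ/4 ⊕ ℤ/4 ⊕ ℤ/8

Derivation:
rank_ℚ(R)=4; free=4−4=0
SNF(R) diag = [2, 4, 4, 8] → torsion [2, 4, 4, 8]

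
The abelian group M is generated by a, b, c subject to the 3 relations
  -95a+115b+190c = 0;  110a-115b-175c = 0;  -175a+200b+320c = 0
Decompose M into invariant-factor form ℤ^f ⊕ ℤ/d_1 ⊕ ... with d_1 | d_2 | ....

Answer: M ≅ ℤ/5 ⊕ ℤ/15 ⊕ ℤ/15

Derivation:
rank_ℚ(R)=3; free=3−3=0
SNF(R) diag = [5, 15, 15] → torsion [5, 15, 15]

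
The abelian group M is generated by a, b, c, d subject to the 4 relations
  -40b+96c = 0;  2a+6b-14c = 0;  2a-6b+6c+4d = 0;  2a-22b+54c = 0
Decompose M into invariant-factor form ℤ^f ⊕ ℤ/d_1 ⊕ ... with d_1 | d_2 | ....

Answer: M ≅ ℤ/2 ⊕ ℤ/4 ⊕ ℤ/4 ⊕ ℤ/8

Derivation:
rank_ℚ(R)=4; free=4−4=0
SNF(R) diag = [2, 4, 4, 8] → torsion [2, 4, 4, 8]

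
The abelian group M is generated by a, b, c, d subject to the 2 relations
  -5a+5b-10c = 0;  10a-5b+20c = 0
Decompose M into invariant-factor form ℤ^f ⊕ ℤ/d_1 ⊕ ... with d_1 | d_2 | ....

rank_ℚ(R)=2; free=4−2=2
SNF(R) diag = [5, 5] → torsion [5, 5]

Answer: M ≅ ℤ^2 ⊕ ℤ/5 ⊕ ℤ/5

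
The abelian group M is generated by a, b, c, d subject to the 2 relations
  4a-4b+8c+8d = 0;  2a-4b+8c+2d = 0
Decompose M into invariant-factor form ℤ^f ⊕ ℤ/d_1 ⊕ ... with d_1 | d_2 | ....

rank_ℚ(R)=2; free=4−2=2
SNF(R) diag = [2, 4] → torsion [2, 4]

Answer: M ≅ ℤ^2 ⊕ ℤ/2 ⊕ ℤ/4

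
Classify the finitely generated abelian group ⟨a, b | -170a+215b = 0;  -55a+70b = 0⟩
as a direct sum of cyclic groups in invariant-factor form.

rank_ℚ(R)=2; free=2−2=0
SNF(R) diag = [5, 15] → torsion [5, 15]

Answer: M ≅ ℤ/5 ⊕ ℤ/15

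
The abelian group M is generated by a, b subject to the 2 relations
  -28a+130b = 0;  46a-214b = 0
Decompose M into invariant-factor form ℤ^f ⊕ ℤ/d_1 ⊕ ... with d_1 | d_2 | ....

Answer: M ≅ ℤ/2 ⊕ ℤ/6

Derivation:
rank_ℚ(R)=2; free=2−2=0
SNF(R) diag = [2, 6] → torsion [2, 6]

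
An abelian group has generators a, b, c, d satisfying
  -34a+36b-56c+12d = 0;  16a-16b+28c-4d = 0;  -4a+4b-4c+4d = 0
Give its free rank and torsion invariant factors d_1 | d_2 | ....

rank_ℚ(R)=3; free=4−3=1
SNF(R) diag = [2, 4, 12] → torsion [2, 4, 12]

Answer: M ≅ ℤ^1 ⊕ ℤ/2 ⊕ ℤ/4 ⊕ ℤ/12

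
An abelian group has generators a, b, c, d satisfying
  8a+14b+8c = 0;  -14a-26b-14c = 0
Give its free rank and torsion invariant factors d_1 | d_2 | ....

Answer: M ≅ ℤ^2 ⊕ ℤ/2 ⊕ ℤ/6

Derivation:
rank_ℚ(R)=2; free=4−2=2
SNF(R) diag = [2, 6] → torsion [2, 6]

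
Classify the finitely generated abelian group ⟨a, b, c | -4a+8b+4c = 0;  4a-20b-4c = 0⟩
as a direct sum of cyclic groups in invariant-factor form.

rank_ℚ(R)=2; free=3−2=1
SNF(R) diag = [4, 12] → torsion [4, 12]

Answer: M ≅ ℤ^1 ⊕ ℤ/4 ⊕ ℤ/12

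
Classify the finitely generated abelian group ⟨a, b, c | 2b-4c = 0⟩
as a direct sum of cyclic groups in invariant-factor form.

Answer: M ≅ ℤ^2 ⊕ ℤ/2

Derivation:
rank_ℚ(R)=1; free=3−1=2
SNF(R) diag = [2] → torsion [2]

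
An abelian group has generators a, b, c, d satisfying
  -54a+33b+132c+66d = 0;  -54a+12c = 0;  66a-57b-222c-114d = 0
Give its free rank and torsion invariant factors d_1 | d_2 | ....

Answer: M ≅ ℤ^1 ⊕ ℤ/3 ⊕ ℤ/6 ⊕ ℤ/6

Derivation:
rank_ℚ(R)=3; free=4−3=1
SNF(R) diag = [3, 6, 6] → torsion [3, 6, 6]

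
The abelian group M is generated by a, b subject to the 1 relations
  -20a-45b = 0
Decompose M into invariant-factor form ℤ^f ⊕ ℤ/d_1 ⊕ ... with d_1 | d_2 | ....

rank_ℚ(R)=1; free=2−1=1
SNF(R) diag = [5] → torsion [5]

Answer: M ≅ ℤ^1 ⊕ ℤ/5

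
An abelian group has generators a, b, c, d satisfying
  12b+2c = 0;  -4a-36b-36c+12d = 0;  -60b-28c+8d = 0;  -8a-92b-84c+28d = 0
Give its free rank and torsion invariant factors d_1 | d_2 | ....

rank_ℚ(R)=4; free=4−4=0
SNF(R) diag = [2, 4, 4, 4] → torsion [2, 4, 4, 4]

Answer: M ≅ ℤ/2 ⊕ ℤ/4 ⊕ ℤ/4 ⊕ ℤ/4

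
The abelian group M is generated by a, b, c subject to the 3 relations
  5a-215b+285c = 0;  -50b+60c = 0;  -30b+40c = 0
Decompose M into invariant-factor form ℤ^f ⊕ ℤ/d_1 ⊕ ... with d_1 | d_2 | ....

rank_ℚ(R)=3; free=3−3=0
SNF(R) diag = [5, 10, 20] → torsion [5, 10, 20]

Answer: M ≅ ℤ/5 ⊕ ℤ/10 ⊕ ℤ/20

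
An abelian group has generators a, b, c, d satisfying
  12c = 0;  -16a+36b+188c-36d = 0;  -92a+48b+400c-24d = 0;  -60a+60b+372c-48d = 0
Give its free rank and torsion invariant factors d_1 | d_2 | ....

Answer: M ≅ ℤ/4 ⊕ ℤ/12 ⊕ ℤ/12 ⊕ ℤ/36

Derivation:
rank_ℚ(R)=4; free=4−4=0
SNF(R) diag = [4, 12, 12, 36] → torsion [4, 12, 12, 36]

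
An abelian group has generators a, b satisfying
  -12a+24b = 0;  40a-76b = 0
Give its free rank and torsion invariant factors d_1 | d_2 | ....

Answer: M ≅ ℤ/4 ⊕ ℤ/12

Derivation:
rank_ℚ(R)=2; free=2−2=0
SNF(R) diag = [4, 12] → torsion [4, 12]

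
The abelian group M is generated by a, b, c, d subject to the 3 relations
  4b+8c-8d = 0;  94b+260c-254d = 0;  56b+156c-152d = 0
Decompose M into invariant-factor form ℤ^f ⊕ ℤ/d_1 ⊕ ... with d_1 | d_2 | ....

Answer: M ≅ ℤ^1 ⊕ ℤ/2 ⊕ ℤ/4 ⊕ ℤ/12

Derivation:
rank_ℚ(R)=3; free=4−3=1
SNF(R) diag = [2, 4, 12] → torsion [2, 4, 12]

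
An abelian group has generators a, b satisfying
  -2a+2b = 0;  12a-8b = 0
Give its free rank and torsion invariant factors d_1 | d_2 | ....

rank_ℚ(R)=2; free=2−2=0
SNF(R) diag = [2, 4] → torsion [2, 4]

Answer: M ≅ ℤ/2 ⊕ ℤ/4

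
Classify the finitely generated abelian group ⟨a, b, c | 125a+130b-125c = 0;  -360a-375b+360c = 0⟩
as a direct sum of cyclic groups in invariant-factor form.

rank_ℚ(R)=2; free=3−2=1
SNF(R) diag = [5, 15] → torsion [5, 15]

Answer: M ≅ ℤ^1 ⊕ ℤ/5 ⊕ ℤ/15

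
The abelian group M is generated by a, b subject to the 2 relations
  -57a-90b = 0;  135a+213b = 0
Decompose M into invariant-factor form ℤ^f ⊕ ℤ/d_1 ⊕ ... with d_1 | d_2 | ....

Answer: M ≅ ℤ/3 ⊕ ℤ/3

Derivation:
rank_ℚ(R)=2; free=2−2=0
SNF(R) diag = [3, 3] → torsion [3, 3]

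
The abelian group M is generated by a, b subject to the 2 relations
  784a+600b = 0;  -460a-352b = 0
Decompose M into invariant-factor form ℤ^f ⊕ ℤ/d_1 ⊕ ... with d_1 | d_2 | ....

Answer: M ≅ ℤ/4 ⊕ ℤ/8

Derivation:
rank_ℚ(R)=2; free=2−2=0
SNF(R) diag = [4, 8] → torsion [4, 8]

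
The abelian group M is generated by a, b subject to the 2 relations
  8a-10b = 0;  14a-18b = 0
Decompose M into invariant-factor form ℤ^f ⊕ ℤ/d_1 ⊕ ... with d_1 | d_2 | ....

Answer: M ≅ ℤ/2 ⊕ ℤ/2

Derivation:
rank_ℚ(R)=2; free=2−2=0
SNF(R) diag = [2, 2] → torsion [2, 2]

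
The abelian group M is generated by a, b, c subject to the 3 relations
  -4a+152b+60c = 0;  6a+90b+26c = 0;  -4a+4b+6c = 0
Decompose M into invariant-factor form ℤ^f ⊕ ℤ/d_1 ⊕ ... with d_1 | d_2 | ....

Answer: M ≅ ℤ/2 ⊕ ℤ/2 ⊕ ℤ/4

Derivation:
rank_ℚ(R)=3; free=3−3=0
SNF(R) diag = [2, 2, 4] → torsion [2, 2, 4]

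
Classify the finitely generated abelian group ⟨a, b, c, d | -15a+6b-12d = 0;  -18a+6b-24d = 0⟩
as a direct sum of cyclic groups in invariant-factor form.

Answer: M ≅ ℤ^2 ⊕ ℤ/3 ⊕ ℤ/6

Derivation:
rank_ℚ(R)=2; free=4−2=2
SNF(R) diag = [3, 6] → torsion [3, 6]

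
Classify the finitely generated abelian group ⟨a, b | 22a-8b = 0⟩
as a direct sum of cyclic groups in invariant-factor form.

Answer: M ≅ ℤ^1 ⊕ ℤ/2

Derivation:
rank_ℚ(R)=1; free=2−1=1
SNF(R) diag = [2] → torsion [2]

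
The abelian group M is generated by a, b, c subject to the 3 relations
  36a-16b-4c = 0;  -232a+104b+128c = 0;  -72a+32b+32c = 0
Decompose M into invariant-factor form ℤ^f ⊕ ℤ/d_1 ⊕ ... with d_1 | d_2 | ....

rank_ℚ(R)=3; free=3−3=0
SNF(R) diag = [4, 8, 24] → torsion [4, 8, 24]

Answer: M ≅ ℤ/4 ⊕ ℤ/8 ⊕ ℤ/24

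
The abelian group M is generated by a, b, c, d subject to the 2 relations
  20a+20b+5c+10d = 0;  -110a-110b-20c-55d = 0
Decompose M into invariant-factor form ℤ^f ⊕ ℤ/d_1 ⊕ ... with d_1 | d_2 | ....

rank_ℚ(R)=2; free=4−2=2
SNF(R) diag = [5, 15] → torsion [5, 15]

Answer: M ≅ ℤ^2 ⊕ ℤ/5 ⊕ ℤ/15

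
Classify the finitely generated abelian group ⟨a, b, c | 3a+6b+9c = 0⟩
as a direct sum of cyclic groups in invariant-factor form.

Answer: M ≅ ℤ^2 ⊕ ℤ/3

Derivation:
rank_ℚ(R)=1; free=3−1=2
SNF(R) diag = [3] → torsion [3]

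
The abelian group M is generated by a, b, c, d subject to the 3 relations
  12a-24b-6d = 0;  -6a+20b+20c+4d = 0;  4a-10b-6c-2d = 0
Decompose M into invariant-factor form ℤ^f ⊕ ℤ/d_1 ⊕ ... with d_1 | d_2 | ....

Answer: M ≅ ℤ^1 ⊕ ℤ/2 ⊕ ℤ/2 ⊕ ℤ/6

Derivation:
rank_ℚ(R)=3; free=4−3=1
SNF(R) diag = [2, 2, 6] → torsion [2, 2, 6]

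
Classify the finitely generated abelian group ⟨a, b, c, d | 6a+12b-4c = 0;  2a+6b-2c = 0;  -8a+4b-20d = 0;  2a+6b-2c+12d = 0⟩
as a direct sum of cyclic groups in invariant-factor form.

rank_ℚ(R)=4; free=4−4=0
SNF(R) diag = [2, 2, 4, 12] → torsion [2, 2, 4, 12]

Answer: M ≅ ℤ/2 ⊕ ℤ/2 ⊕ ℤ/4 ⊕ ℤ/12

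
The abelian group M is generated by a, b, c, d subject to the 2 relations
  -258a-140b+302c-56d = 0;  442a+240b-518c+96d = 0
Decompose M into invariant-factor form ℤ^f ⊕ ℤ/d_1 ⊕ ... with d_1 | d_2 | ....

rank_ℚ(R)=2; free=4−2=2
SNF(R) diag = [2, 4] → torsion [2, 4]

Answer: M ≅ ℤ^2 ⊕ ℤ/2 ⊕ ℤ/4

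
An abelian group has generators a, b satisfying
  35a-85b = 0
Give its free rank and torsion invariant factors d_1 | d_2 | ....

rank_ℚ(R)=1; free=2−1=1
SNF(R) diag = [5] → torsion [5]

Answer: M ≅ ℤ^1 ⊕ ℤ/5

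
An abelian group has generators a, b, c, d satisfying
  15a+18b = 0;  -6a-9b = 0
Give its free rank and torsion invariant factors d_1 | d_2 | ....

rank_ℚ(R)=2; free=4−2=2
SNF(R) diag = [3, 9] → torsion [3, 9]

Answer: M ≅ ℤ^2 ⊕ ℤ/3 ⊕ ℤ/9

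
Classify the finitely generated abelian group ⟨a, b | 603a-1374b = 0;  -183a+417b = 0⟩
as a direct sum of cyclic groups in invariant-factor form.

rank_ℚ(R)=2; free=2−2=0
SNF(R) diag = [3, 3] → torsion [3, 3]

Answer: M ≅ ℤ/3 ⊕ ℤ/3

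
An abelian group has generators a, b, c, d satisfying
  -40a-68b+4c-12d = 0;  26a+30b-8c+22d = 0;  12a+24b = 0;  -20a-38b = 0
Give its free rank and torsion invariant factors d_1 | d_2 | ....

Answer: M ≅ ℤ/2 ⊕ ℤ/2 ⊕ ℤ/4 ⊕ ℤ/12

Derivation:
rank_ℚ(R)=4; free=4−4=0
SNF(R) diag = [2, 2, 4, 12] → torsion [2, 2, 4, 12]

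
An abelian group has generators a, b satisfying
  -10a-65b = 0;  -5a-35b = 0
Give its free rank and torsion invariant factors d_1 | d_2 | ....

Answer: M ≅ ℤ/5 ⊕ ℤ/5

Derivation:
rank_ℚ(R)=2; free=2−2=0
SNF(R) diag = [5, 5] → torsion [5, 5]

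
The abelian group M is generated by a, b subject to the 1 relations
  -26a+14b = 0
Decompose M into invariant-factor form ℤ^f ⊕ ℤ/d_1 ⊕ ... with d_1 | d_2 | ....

Answer: M ≅ ℤ^1 ⊕ ℤ/2

Derivation:
rank_ℚ(R)=1; free=2−1=1
SNF(R) diag = [2] → torsion [2]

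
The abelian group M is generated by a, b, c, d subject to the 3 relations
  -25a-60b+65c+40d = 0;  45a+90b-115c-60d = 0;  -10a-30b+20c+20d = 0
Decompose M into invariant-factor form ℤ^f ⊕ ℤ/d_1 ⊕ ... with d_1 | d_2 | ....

rank_ℚ(R)=3; free=4−3=1
SNF(R) diag = [5, 10, 20] → torsion [5, 10, 20]

Answer: M ≅ ℤ^1 ⊕ ℤ/5 ⊕ ℤ/10 ⊕ ℤ/20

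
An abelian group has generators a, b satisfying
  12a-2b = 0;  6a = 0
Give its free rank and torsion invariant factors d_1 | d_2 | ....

rank_ℚ(R)=2; free=2−2=0
SNF(R) diag = [2, 6] → torsion [2, 6]

Answer: M ≅ ℤ/2 ⊕ ℤ/6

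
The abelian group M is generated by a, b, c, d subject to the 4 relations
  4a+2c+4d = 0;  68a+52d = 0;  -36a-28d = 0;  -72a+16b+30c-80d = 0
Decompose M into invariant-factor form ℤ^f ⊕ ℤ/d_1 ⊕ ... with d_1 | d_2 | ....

Answer: M ≅ ℤ/2 ⊕ ℤ/4 ⊕ ℤ/8 ⊕ ℤ/16

Derivation:
rank_ℚ(R)=4; free=4−4=0
SNF(R) diag = [2, 4, 8, 16] → torsion [2, 4, 8, 16]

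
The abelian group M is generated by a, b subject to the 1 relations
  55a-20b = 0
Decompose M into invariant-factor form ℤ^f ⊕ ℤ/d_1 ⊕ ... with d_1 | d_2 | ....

rank_ℚ(R)=1; free=2−1=1
SNF(R) diag = [5] → torsion [5]

Answer: M ≅ ℤ^1 ⊕ ℤ/5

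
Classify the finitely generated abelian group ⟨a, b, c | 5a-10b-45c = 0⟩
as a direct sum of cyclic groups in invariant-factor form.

Answer: M ≅ ℤ^2 ⊕ ℤ/5

Derivation:
rank_ℚ(R)=1; free=3−1=2
SNF(R) diag = [5] → torsion [5]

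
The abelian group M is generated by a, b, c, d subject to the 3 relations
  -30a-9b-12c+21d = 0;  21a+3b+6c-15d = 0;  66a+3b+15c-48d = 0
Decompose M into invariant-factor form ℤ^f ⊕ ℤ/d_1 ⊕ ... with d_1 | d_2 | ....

Answer: M ≅ ℤ^1 ⊕ ℤ/3 ⊕ ℤ/3 ⊕ ℤ/3

Derivation:
rank_ℚ(R)=3; free=4−3=1
SNF(R) diag = [3, 3, 3] → torsion [3, 3, 3]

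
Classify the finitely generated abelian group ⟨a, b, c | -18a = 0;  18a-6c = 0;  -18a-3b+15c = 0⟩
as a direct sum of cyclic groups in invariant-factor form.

Answer: M ≅ ℤ/3 ⊕ ℤ/6 ⊕ ℤ/18

Derivation:
rank_ℚ(R)=3; free=3−3=0
SNF(R) diag = [3, 6, 18] → torsion [3, 6, 18]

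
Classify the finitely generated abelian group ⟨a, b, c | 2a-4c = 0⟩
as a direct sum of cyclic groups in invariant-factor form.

rank_ℚ(R)=1; free=3−1=2
SNF(R) diag = [2] → torsion [2]

Answer: M ≅ ℤ^2 ⊕ ℤ/2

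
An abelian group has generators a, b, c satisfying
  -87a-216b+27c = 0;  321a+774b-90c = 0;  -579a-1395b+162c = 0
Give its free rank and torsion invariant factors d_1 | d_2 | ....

Answer: M ≅ ℤ/3 ⊕ ℤ/9 ⊕ ℤ/9

Derivation:
rank_ℚ(R)=3; free=3−3=0
SNF(R) diag = [3, 9, 9] → torsion [3, 9, 9]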